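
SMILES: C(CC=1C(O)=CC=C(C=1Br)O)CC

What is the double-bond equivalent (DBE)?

4

Molecular formula from the SMILES: C10H13BrO2.
DoU = (2C + 2 + N − H − X)/2 = (2·10 + 2 + 0 − 13 − 1)/2 = 8/2 = 4.
(Structurally: 1 ring(s) + 3 π bond(s) = 4.)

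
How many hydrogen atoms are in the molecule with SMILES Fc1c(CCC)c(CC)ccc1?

Hydrogens are implicit in SMILES; fill each atom to its normal valence:
  3 × C: 2 H each → 6
  3 × C (aromatic): 1 H each → 3
  3 × C (aromatic): no H
  2 × C: 3 H each → 6
  1 × F: no H
  Total hydrogens = 15.

15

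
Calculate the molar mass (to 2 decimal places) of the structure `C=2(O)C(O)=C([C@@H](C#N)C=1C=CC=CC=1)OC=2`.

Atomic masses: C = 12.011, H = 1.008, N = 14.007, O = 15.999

215.21

Molecular formula: C12H9NO3.
M = 12×12.011 + 9×1.008 + 1×14.007 + 3×15.999 = 215.21 g/mol.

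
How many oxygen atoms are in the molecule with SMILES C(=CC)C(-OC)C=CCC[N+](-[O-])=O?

3

The symbol for oxygen appears 3 times in the SMILES.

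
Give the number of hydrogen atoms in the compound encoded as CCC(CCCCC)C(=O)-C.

Hydrogens are implicit in SMILES; fill each atom to its normal valence:
  5 × C: 2 H each → 10
  3 × C: 3 H each → 9
  1 × C: 1 H
  1 × C: no H
  1 × O: no H
  Total hydrogens = 20.

20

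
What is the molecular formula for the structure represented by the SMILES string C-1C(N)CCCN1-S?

C5H12N2S

Heavy atoms from the SMILES: 5 C, 2 N, 1 S.
Implicit hydrogens by atom environment:
  4 × C: 2 H each → 8
  1 × C: 1 H
  1 × N: 2 H
  1 × N: no H
  1 × S: 1 H
  Total hydrogens = 12.
Molecular formula: C5H12N2S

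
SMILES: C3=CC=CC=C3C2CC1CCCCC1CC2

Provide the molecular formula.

C16H22

Heavy atoms from the SMILES: 16 C.
Implicit hydrogens by atom environment:
  7 × C: 2 H each → 14
  5 × C (aromatic): 1 H each → 5
  3 × C: 1 H each → 3
  1 × C (aromatic): no H
  Total hydrogens = 22.
Molecular formula: C16H22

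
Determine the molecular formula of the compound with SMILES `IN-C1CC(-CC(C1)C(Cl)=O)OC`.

C8H13ClINO2

Heavy atoms from the SMILES: 8 C, 1 Cl, 1 I, 1 N, 2 O.
Implicit hydrogens by atom environment:
  3 × C: 2 H each → 6
  3 × C: 1 H each → 3
  2 × O: no H
  1 × C: 3 H
  1 × C: no H
  1 × Cl: no H
  1 × I: no H
  1 × N: 1 H
  Total hydrogens = 13.
Molecular formula: C8H13ClINO2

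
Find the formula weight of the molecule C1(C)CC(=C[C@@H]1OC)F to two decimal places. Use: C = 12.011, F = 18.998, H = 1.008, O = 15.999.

Molecular formula: C7H11FO.
M = 7×12.011 + 1×18.998 + 11×1.008 + 1×15.999 = 130.16 g/mol.

130.16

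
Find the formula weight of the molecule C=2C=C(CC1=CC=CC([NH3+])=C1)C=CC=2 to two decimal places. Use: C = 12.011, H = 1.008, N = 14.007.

184.26

Molecular formula: C13H14N+.
M = 13×12.011 + 14×1.008 + 1×14.007 = 184.26 g/mol.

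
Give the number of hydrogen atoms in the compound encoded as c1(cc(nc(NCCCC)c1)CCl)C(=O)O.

Hydrogens are implicit in SMILES; fill each atom to its normal valence:
  4 × C: 2 H each → 8
  3 × C (aromatic): no H
  2 × C (aromatic): 1 H each → 2
  1 × C: 3 H
  1 × C: no H
  1 × Cl: no H
  1 × N: 1 H
  1 × N (aromatic): no H
  1 × O: 1 H
  1 × O: no H
  Total hydrogens = 15.

15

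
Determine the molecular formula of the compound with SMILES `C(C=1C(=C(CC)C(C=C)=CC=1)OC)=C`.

C13H16O

Heavy atoms from the SMILES: 13 C, 1 O.
Implicit hydrogens by atom environment:
  4 × C (aromatic): no H
  3 × C: 2 H each → 6
  2 × C: 3 H each → 6
  2 × C (aromatic): 1 H each → 2
  2 × C: 1 H each → 2
  1 × O: no H
  Total hydrogens = 16.
Molecular formula: C13H16O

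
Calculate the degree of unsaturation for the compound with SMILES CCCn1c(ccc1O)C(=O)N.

4

Molecular formula from the SMILES: C8H12N2O2.
DoU = (2C + 2 + N − H − X)/2 = (2·8 + 2 + 2 − 12 − 0)/2 = 8/2 = 4.
(Structurally: 1 ring(s) + 3 π bond(s) = 4.)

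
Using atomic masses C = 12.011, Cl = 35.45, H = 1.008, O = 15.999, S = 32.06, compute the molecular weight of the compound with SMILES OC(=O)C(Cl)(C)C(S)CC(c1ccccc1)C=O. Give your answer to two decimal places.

286.77

Molecular formula: C13H15ClO3S.
M = 13×12.011 + 1×35.45 + 15×1.008 + 3×15.999 + 1×32.06 = 286.77 g/mol.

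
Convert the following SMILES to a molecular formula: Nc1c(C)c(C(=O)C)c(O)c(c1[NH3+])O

C9H13N2O3+

Heavy atoms from the SMILES: 9 C, 2 N, 3 O.
Implicit hydrogens by atom environment:
  6 × C (aromatic): no H
  2 × C: 3 H each → 6
  2 × O: 1 H each → 2
  1 × C: no H
  1 × N (charge +1): 3 H
  1 × N: 2 H
  1 × O: no H
  Total hydrogens = 13.
Net charge +1.
Molecular formula: C9H13N2O3+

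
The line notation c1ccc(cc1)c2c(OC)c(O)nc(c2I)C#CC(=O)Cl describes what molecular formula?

C15H9ClINO3

Heavy atoms from the SMILES: 15 C, 1 Cl, 1 I, 1 N, 3 O.
Implicit hydrogens by atom environment:
  6 × C (aromatic): no H
  5 × C (aromatic): 1 H each → 5
  3 × C: no H
  2 × O: no H
  1 × C: 3 H
  1 × Cl: no H
  1 × I: no H
  1 × N (aromatic): no H
  1 × O: 1 H
  Total hydrogens = 9.
Molecular formula: C15H9ClINO3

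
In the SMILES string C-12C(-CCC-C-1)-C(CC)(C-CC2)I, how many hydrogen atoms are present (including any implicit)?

Hydrogens are implicit in SMILES; fill each atom to its normal valence:
  8 × C: 2 H each → 16
  2 × C: 1 H each → 2
  1 × C: 3 H
  1 × C: no H
  1 × I: no H
  Total hydrogens = 21.

21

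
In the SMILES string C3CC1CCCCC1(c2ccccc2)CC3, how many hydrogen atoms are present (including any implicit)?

22

Hydrogens are implicit in SMILES; fill each atom to its normal valence:
  8 × C: 2 H each → 16
  5 × C (aromatic): 1 H each → 5
  1 × C: 1 H
  1 × C: no H
  1 × C (aromatic): no H
  Total hydrogens = 22.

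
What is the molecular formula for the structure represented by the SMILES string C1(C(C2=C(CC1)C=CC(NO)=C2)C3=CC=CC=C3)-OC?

C17H19NO2

Heavy atoms from the SMILES: 17 C, 1 N, 2 O.
Implicit hydrogens by atom environment:
  8 × C (aromatic): 1 H each → 8
  4 × C (aromatic): no H
  2 × C: 2 H each → 4
  2 × C: 1 H each → 2
  1 × C: 3 H
  1 × N: 1 H
  1 × O: 1 H
  1 × O: no H
  Total hydrogens = 19.
Molecular formula: C17H19NO2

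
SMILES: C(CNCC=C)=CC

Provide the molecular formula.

C7H13N

Heavy atoms from the SMILES: 7 C, 1 N.
Implicit hydrogens by atom environment:
  3 × C: 2 H each → 6
  3 × C: 1 H each → 3
  1 × C: 3 H
  1 × N: 1 H
  Total hydrogens = 13.
Molecular formula: C7H13N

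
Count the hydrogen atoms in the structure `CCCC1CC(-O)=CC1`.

Hydrogens are implicit in SMILES; fill each atom to its normal valence:
  4 × C: 2 H each → 8
  2 × C: 1 H each → 2
  1 × C: 3 H
  1 × C: no H
  1 × O: 1 H
  Total hydrogens = 14.

14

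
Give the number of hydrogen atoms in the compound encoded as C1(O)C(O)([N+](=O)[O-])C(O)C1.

7

Hydrogens are implicit in SMILES; fill each atom to its normal valence:
  3 × O: 1 H each → 3
  2 × C: 1 H each → 2
  1 × C: 2 H
  1 × C: no H
  1 × N (charge +1): no H
  1 × O: no H
  1 × O (charge -1): no H
  Total hydrogens = 7.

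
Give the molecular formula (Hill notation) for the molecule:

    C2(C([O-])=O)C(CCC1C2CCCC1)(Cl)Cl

C11H15Cl2O2-

Heavy atoms from the SMILES: 11 C, 2 Cl, 2 O.
Implicit hydrogens by atom environment:
  6 × C: 2 H each → 12
  3 × C: 1 H each → 3
  2 × C: no H
  2 × Cl: no H
  1 × O: no H
  1 × O (charge -1): no H
  Total hydrogens = 15.
Net charge -1.
Molecular formula: C11H15Cl2O2-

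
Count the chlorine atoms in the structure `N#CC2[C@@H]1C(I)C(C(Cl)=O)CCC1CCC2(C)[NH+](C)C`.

1

The symbol for chlorine appears 1 time in the SMILES.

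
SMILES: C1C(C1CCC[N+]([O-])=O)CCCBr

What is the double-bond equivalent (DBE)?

Molecular formula from the SMILES: C9H16BrNO2.
DoU = (2C + 2 + N − H − X)/2 = (2·9 + 2 + 1 − 16 − 1)/2 = 4/2 = 2.
(Structurally: 1 ring(s) + 1 π bond(s) = 2.)

2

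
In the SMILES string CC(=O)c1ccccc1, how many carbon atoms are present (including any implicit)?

8

The symbol for carbon appears 8 times in the SMILES. Lowercase c denotes aromatic carbon and counts toward C.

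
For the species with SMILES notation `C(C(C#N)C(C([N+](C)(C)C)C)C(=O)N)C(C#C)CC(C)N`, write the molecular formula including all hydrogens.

Heavy atoms from the SMILES: 16 C, 4 N, 1 O.
Implicit hydrogens by atom environment:
  6 × C: 1 H each → 6
  5 × C: 3 H each → 15
  3 × C: no H
  2 × C: 2 H each → 4
  2 × N: 2 H each → 4
  1 × N: no H
  1 × N (charge +1): no H
  1 × O: no H
  Total hydrogens = 29.
Net charge +1.
Molecular formula: C16H29N4O+

C16H29N4O+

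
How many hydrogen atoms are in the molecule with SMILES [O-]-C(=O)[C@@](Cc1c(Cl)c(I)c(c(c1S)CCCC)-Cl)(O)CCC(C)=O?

Hydrogens are implicit in SMILES; fill each atom to its normal valence:
  6 × C: 2 H each → 12
  6 × C (aromatic): no H
  3 × C: no H
  2 × C: 3 H each → 6
  2 × Cl: no H
  2 × O: no H
  1 × I: no H
  1 × O: 1 H
  1 × O (charge -1): no H
  1 × S: 1 H
  Total hydrogens = 20.

20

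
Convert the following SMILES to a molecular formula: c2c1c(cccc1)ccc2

C10H8

Heavy atoms from the SMILES: 10 C.
Implicit hydrogens by atom environment:
  8 × C (aromatic): 1 H each → 8
  2 × C (aromatic): no H
  Total hydrogens = 8.
Molecular formula: C10H8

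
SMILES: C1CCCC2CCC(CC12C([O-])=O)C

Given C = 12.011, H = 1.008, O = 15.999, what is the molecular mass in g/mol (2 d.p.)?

Molecular formula: C12H19O2-.
M = 12×12.011 + 19×1.008 + 2×15.999 = 195.28 g/mol.

195.28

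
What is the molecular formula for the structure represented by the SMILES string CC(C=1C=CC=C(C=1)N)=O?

C8H9NO

Heavy atoms from the SMILES: 8 C, 1 N, 1 O.
Implicit hydrogens by atom environment:
  4 × C (aromatic): 1 H each → 4
  2 × C (aromatic): no H
  1 × C: 3 H
  1 × C: no H
  1 × N: 2 H
  1 × O: no H
  Total hydrogens = 9.
Molecular formula: C8H9NO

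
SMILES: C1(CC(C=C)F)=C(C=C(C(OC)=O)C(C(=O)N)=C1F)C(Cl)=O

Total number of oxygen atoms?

The symbol for oxygen appears 4 times in the SMILES.

4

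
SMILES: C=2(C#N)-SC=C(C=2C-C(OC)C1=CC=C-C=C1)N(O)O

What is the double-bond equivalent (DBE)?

9

Molecular formula from the SMILES: C14H14N2O3S.
DoU = (2C + 2 + N − H − X)/2 = (2·14 + 2 + 2 − 14 − 0)/2 = 18/2 = 9.
(Structurally: 2 ring(s) + 7 π bond(s) = 9.)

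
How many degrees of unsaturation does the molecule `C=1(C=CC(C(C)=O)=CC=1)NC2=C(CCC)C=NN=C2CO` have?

9

Molecular formula from the SMILES: C16H19N3O2.
DoU = (2C + 2 + N − H − X)/2 = (2·16 + 2 + 3 − 19 − 0)/2 = 18/2 = 9.
(Structurally: 2 ring(s) + 7 π bond(s) = 9.)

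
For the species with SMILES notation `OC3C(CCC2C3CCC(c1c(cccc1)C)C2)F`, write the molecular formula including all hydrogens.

Heavy atoms from the SMILES: 17 C, 1 F, 1 O.
Implicit hydrogens by atom environment:
  5 × C: 2 H each → 10
  5 × C: 1 H each → 5
  4 × C (aromatic): 1 H each → 4
  2 × C (aromatic): no H
  1 × C: 3 H
  1 × F: no H
  1 × O: 1 H
  Total hydrogens = 23.
Molecular formula: C17H23FO

C17H23FO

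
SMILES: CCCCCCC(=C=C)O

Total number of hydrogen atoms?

16

Hydrogens are implicit in SMILES; fill each atom to its normal valence:
  6 × C: 2 H each → 12
  2 × C: no H
  1 × C: 3 H
  1 × O: 1 H
  Total hydrogens = 16.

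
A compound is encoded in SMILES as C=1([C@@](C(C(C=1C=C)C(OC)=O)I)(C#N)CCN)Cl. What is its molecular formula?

Heavy atoms from the SMILES: 12 C, 1 Cl, 1 I, 2 N, 2 O.
Implicit hydrogens by atom environment:
  5 × C: no H
  3 × C: 2 H each → 6
  3 × C: 1 H each → 3
  2 × O: no H
  1 × C: 3 H
  1 × Cl: no H
  1 × I: no H
  1 × N: 2 H
  1 × N: no H
  Total hydrogens = 14.
Molecular formula: C12H14ClIN2O2

C12H14ClIN2O2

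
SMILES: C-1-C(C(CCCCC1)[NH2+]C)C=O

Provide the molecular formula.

C10H20NO+

Heavy atoms from the SMILES: 10 C, 1 N, 1 O.
Implicit hydrogens by atom environment:
  6 × C: 2 H each → 12
  3 × C: 1 H each → 3
  1 × C: 3 H
  1 × N (charge +1): 2 H
  1 × O: no H
  Total hydrogens = 20.
Net charge +1.
Molecular formula: C10H20NO+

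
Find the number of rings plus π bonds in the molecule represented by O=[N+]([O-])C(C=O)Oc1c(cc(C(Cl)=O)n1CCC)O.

Molecular formula from the SMILES: C10H11ClN2O6.
DoU = (2C + 2 + N − H − X)/2 = (2·10 + 2 + 2 − 11 − 1)/2 = 12/2 = 6.
(Structurally: 1 ring(s) + 5 π bond(s) = 6.)

6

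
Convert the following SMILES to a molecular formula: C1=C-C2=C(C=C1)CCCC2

Heavy atoms from the SMILES: 10 C.
Implicit hydrogens by atom environment:
  4 × C: 2 H each → 8
  4 × C (aromatic): 1 H each → 4
  2 × C (aromatic): no H
  Total hydrogens = 12.
Molecular formula: C10H12

C10H12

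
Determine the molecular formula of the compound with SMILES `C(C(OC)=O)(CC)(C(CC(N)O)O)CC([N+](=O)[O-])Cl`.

C10H19ClN2O6

Heavy atoms from the SMILES: 10 C, 1 Cl, 2 N, 6 O.
Implicit hydrogens by atom environment:
  3 × C: 2 H each → 6
  3 × C: 1 H each → 3
  3 × O: no H
  2 × C: 3 H each → 6
  2 × C: no H
  2 × O: 1 H each → 2
  1 × Cl: no H
  1 × N: 2 H
  1 × N (charge +1): no H
  1 × O (charge -1): no H
  Total hydrogens = 19.
Molecular formula: C10H19ClN2O6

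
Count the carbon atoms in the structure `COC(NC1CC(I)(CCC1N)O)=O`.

The symbol for carbon appears 8 times in the SMILES.

8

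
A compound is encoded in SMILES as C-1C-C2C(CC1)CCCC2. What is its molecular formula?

Heavy atoms from the SMILES: 10 C.
Implicit hydrogens by atom environment:
  8 × C: 2 H each → 16
  2 × C: 1 H each → 2
  Total hydrogens = 18.
Molecular formula: C10H18

C10H18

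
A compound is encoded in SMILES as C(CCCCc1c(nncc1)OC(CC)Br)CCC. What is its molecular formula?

Heavy atoms from the SMILES: 1 Br, 15 C, 2 N, 1 O.
Implicit hydrogens by atom environment:
  8 × C: 2 H each → 16
  2 × C: 3 H each → 6
  2 × C (aromatic): 1 H each → 2
  2 × C (aromatic): no H
  2 × N (aromatic): no H
  1 × Br: no H
  1 × C: 1 H
  1 × O: no H
  Total hydrogens = 25.
Molecular formula: C15H25BrN2O

C15H25BrN2O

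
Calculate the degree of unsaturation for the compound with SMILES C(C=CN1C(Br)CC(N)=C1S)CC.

3

Molecular formula from the SMILES: C9H15BrN2S.
DoU = (2C + 2 + N − H − X)/2 = (2·9 + 2 + 2 − 15 − 1)/2 = 6/2 = 3.
(Structurally: 1 ring(s) + 2 π bond(s) = 3.)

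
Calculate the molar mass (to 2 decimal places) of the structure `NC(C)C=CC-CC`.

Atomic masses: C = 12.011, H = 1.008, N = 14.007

113.20

Molecular formula: C7H15N.
M = 7×12.011 + 15×1.008 + 1×14.007 = 113.20 g/mol.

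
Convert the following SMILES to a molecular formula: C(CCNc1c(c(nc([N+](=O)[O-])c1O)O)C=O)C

Heavy atoms from the SMILES: 10 C, 3 N, 5 O.
Implicit hydrogens by atom environment:
  5 × C (aromatic): no H
  3 × C: 2 H each → 6
  2 × O: 1 H each → 2
  2 × O: no H
  1 × C: 3 H
  1 × C: 1 H
  1 × N: 1 H
  1 × N (aromatic): no H
  1 × N (charge +1): no H
  1 × O (charge -1): no H
  Total hydrogens = 13.
Molecular formula: C10H13N3O5

C10H13N3O5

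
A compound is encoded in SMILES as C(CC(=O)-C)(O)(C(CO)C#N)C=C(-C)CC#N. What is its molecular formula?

Heavy atoms from the SMILES: 12 C, 2 N, 3 O.
Implicit hydrogens by atom environment:
  5 × C: no H
  3 × C: 2 H each → 6
  2 × C: 3 H each → 6
  2 × C: 1 H each → 2
  2 × N: no H
  2 × O: 1 H each → 2
  1 × O: no H
  Total hydrogens = 16.
Molecular formula: C12H16N2O3

C12H16N2O3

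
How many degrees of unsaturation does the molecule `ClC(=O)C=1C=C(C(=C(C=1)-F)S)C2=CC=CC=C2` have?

9

Molecular formula from the SMILES: C13H8ClFOS.
DoU = (2C + 2 + N − H − X)/2 = (2·13 + 2 + 0 − 8 − 2)/2 = 18/2 = 9.
(Structurally: 2 ring(s) + 7 π bond(s) = 9.)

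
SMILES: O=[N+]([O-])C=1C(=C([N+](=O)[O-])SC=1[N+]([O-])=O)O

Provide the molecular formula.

C4HN3O7S

Heavy atoms from the SMILES: 4 C, 3 N, 7 O, 1 S.
Implicit hydrogens by atom environment:
  4 × C (aromatic): no H
  3 × N (charge +1): no H
  3 × O: no H
  3 × O (charge -1): no H
  1 × O: 1 H
  1 × S (aromatic): no H
  Total hydrogens = 1.
Molecular formula: C4HN3O7S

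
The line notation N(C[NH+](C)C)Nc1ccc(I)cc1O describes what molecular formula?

Heavy atoms from the SMILES: 9 C, 1 I, 3 N, 1 O.
Implicit hydrogens by atom environment:
  3 × C (aromatic): 1 H each → 3
  3 × C (aromatic): no H
  2 × C: 3 H each → 6
  2 × N: 1 H each → 2
  1 × C: 2 H
  1 × I: no H
  1 × N (charge +1): 1 H
  1 × O: 1 H
  Total hydrogens = 15.
Net charge +1.
Molecular formula: C9H15IN3O+

C9H15IN3O+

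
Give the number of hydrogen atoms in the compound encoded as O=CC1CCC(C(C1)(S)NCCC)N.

Hydrogens are implicit in SMILES; fill each atom to its normal valence:
  5 × C: 2 H each → 10
  3 × C: 1 H each → 3
  1 × C: 3 H
  1 × C: no H
  1 × N: 2 H
  1 × N: 1 H
  1 × O: no H
  1 × S: 1 H
  Total hydrogens = 20.

20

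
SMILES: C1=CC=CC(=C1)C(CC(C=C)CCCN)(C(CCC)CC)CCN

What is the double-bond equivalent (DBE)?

Molecular formula from the SMILES: C22H38N2.
DoU = (2C + 2 + N − H − X)/2 = (2·22 + 2 + 2 − 38 − 0)/2 = 10/2 = 5.
(Structurally: 1 ring(s) + 4 π bond(s) = 5.)

5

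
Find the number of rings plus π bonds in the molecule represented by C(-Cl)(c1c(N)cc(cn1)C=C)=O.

Molecular formula from the SMILES: C8H7ClN2O.
DoU = (2C + 2 + N − H − X)/2 = (2·8 + 2 + 2 − 7 − 1)/2 = 12/2 = 6.
(Structurally: 1 ring(s) + 5 π bond(s) = 6.)

6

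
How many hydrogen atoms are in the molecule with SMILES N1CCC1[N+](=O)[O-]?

Hydrogens are implicit in SMILES; fill each atom to its normal valence:
  2 × C: 2 H each → 4
  1 × C: 1 H
  1 × N: 1 H
  1 × N (charge +1): no H
  1 × O: no H
  1 × O (charge -1): no H
  Total hydrogens = 6.

6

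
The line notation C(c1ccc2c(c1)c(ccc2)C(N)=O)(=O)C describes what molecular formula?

C13H11NO2

Heavy atoms from the SMILES: 13 C, 1 N, 2 O.
Implicit hydrogens by atom environment:
  6 × C (aromatic): 1 H each → 6
  4 × C (aromatic): no H
  2 × C: no H
  2 × O: no H
  1 × C: 3 H
  1 × N: 2 H
  Total hydrogens = 11.
Molecular formula: C13H11NO2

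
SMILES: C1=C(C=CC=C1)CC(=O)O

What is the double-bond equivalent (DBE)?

Molecular formula from the SMILES: C8H8O2.
DoU = (2C + 2 + N − H − X)/2 = (2·8 + 2 + 0 − 8 − 0)/2 = 10/2 = 5.
(Structurally: 1 ring(s) + 4 π bond(s) = 5.)

5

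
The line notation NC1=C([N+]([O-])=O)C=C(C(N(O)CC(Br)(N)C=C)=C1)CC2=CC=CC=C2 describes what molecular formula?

C17H19BrN4O3

Heavy atoms from the SMILES: 1 Br, 17 C, 4 N, 3 O.
Implicit hydrogens by atom environment:
  7 × C (aromatic): 1 H each → 7
  5 × C (aromatic): no H
  3 × C: 2 H each → 6
  2 × N: 2 H each → 4
  1 × Br: no H
  1 × C: 1 H
  1 × C: no H
  1 × N: no H
  1 × N (charge +1): no H
  1 × O: 1 H
  1 × O: no H
  1 × O (charge -1): no H
  Total hydrogens = 19.
Molecular formula: C17H19BrN4O3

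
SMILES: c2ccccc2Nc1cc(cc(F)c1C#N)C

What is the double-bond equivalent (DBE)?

10

Molecular formula from the SMILES: C14H11FN2.
DoU = (2C + 2 + N − H − X)/2 = (2·14 + 2 + 2 − 11 − 1)/2 = 20/2 = 10.
(Structurally: 2 ring(s) + 8 π bond(s) = 10.)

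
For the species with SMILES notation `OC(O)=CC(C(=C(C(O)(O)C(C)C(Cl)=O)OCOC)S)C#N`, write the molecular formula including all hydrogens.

Heavy atoms from the SMILES: 12 C, 1 Cl, 1 N, 7 O, 1 S.
Implicit hydrogens by atom environment:
  6 × C: no H
  4 × O: 1 H each → 4
  3 × C: 1 H each → 3
  3 × O: no H
  2 × C: 3 H each → 6
  1 × C: 2 H
  1 × Cl: no H
  1 × N: no H
  1 × S: 1 H
  Total hydrogens = 16.
Molecular formula: C12H16ClNO7S

C12H16ClNO7S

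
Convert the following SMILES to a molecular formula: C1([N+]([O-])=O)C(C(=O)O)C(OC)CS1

Heavy atoms from the SMILES: 6 C, 1 N, 5 O, 1 S.
Implicit hydrogens by atom environment:
  3 × C: 1 H each → 3
  3 × O: no H
  1 × C: 3 H
  1 × C: 2 H
  1 × C: no H
  1 × N (charge +1): no H
  1 × O: 1 H
  1 × O (charge -1): no H
  1 × S: no H
  Total hydrogens = 9.
Molecular formula: C6H9NO5S

C6H9NO5S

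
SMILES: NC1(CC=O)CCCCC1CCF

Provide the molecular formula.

C10H18FNO

Heavy atoms from the SMILES: 10 C, 1 F, 1 N, 1 O.
Implicit hydrogens by atom environment:
  7 × C: 2 H each → 14
  2 × C: 1 H each → 2
  1 × C: no H
  1 × F: no H
  1 × N: 2 H
  1 × O: no H
  Total hydrogens = 18.
Molecular formula: C10H18FNO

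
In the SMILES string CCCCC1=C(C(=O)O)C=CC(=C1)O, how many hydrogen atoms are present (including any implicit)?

14

Hydrogens are implicit in SMILES; fill each atom to its normal valence:
  3 × C: 2 H each → 6
  3 × C (aromatic): 1 H each → 3
  3 × C (aromatic): no H
  2 × O: 1 H each → 2
  1 × C: 3 H
  1 × C: no H
  1 × O: no H
  Total hydrogens = 14.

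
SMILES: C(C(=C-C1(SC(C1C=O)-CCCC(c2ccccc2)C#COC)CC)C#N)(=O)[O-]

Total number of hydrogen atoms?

24

Hydrogens are implicit in SMILES; fill each atom to its normal valence:
  6 × C: no H
  5 × C: 1 H each → 5
  5 × C (aromatic): 1 H each → 5
  4 × C: 2 H each → 8
  3 × O: no H
  2 × C: 3 H each → 6
  1 × C (aromatic): no H
  1 × N: no H
  1 × O (charge -1): no H
  1 × S: no H
  Total hydrogens = 24.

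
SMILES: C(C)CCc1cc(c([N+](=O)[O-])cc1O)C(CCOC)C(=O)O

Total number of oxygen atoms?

6

The symbol for oxygen appears 6 times in the SMILES.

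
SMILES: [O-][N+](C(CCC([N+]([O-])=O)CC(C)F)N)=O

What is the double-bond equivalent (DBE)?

2

Molecular formula from the SMILES: C7H14FN3O4.
DoU = (2C + 2 + N − H − X)/2 = (2·7 + 2 + 3 − 14 − 1)/2 = 4/2 = 2.
(Structurally: 0 ring(s) + 2 π bond(s) = 2.)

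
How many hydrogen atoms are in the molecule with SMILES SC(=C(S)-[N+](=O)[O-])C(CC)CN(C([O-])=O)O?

11

Hydrogens are implicit in SMILES; fill each atom to its normal valence:
  3 × C: no H
  2 × C: 2 H each → 4
  2 × O: no H
  2 × O (charge -1): no H
  2 × S: 1 H each → 2
  1 × C: 3 H
  1 × C: 1 H
  1 × N: no H
  1 × N (charge +1): no H
  1 × O: 1 H
  Total hydrogens = 11.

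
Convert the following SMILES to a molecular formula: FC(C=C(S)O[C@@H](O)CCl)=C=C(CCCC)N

C11H17ClFNO2S

Heavy atoms from the SMILES: 11 C, 1 Cl, 1 F, 1 N, 2 O, 1 S.
Implicit hydrogens by atom environment:
  4 × C: 2 H each → 8
  4 × C: no H
  2 × C: 1 H each → 2
  1 × C: 3 H
  1 × Cl: no H
  1 × F: no H
  1 × N: 2 H
  1 × O: 1 H
  1 × O: no H
  1 × S: 1 H
  Total hydrogens = 17.
Molecular formula: C11H17ClFNO2S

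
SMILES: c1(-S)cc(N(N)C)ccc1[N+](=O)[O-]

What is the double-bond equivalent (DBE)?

Molecular formula from the SMILES: C7H9N3O2S.
DoU = (2C + 2 + N − H − X)/2 = (2·7 + 2 + 3 − 9 − 0)/2 = 10/2 = 5.
(Structurally: 1 ring(s) + 4 π bond(s) = 5.)

5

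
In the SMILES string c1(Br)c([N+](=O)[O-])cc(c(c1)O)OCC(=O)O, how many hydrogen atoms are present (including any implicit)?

6

Hydrogens are implicit in SMILES; fill each atom to its normal valence:
  4 × C (aromatic): no H
  3 × O: no H
  2 × C (aromatic): 1 H each → 2
  2 × O: 1 H each → 2
  1 × Br: no H
  1 × C: 2 H
  1 × C: no H
  1 × N (charge +1): no H
  1 × O (charge -1): no H
  Total hydrogens = 6.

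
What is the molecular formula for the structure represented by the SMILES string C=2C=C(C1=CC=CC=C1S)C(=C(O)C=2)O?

C12H10O2S

Heavy atoms from the SMILES: 12 C, 2 O, 1 S.
Implicit hydrogens by atom environment:
  7 × C (aromatic): 1 H each → 7
  5 × C (aromatic): no H
  2 × O: 1 H each → 2
  1 × S: 1 H
  Total hydrogens = 10.
Molecular formula: C12H10O2S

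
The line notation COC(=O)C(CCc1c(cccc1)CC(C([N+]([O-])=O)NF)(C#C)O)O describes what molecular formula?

Heavy atoms from the SMILES: 16 C, 1 F, 2 N, 6 O.
Implicit hydrogens by atom environment:
  4 × C (aromatic): 1 H each → 4
  3 × C: 2 H each → 6
  3 × C: 1 H each → 3
  3 × C: no H
  3 × O: no H
  2 × C (aromatic): no H
  2 × O: 1 H each → 2
  1 × C: 3 H
  1 × F: no H
  1 × N: 1 H
  1 × N (charge +1): no H
  1 × O (charge -1): no H
  Total hydrogens = 19.
Molecular formula: C16H19FN2O6

C16H19FN2O6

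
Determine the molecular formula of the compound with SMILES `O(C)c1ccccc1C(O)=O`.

Heavy atoms from the SMILES: 8 C, 3 O.
Implicit hydrogens by atom environment:
  4 × C (aromatic): 1 H each → 4
  2 × C (aromatic): no H
  2 × O: no H
  1 × C: 3 H
  1 × C: no H
  1 × O: 1 H
  Total hydrogens = 8.
Molecular formula: C8H8O3

C8H8O3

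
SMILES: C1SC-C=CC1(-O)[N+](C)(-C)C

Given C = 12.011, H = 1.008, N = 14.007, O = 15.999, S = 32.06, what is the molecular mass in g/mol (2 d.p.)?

174.28

Molecular formula: C8H16NOS+.
M = 8×12.011 + 16×1.008 + 1×14.007 + 1×15.999 + 1×32.06 = 174.28 g/mol.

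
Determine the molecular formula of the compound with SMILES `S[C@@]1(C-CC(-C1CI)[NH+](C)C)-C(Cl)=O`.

Heavy atoms from the SMILES: 9 C, 1 Cl, 1 I, 1 N, 1 O, 1 S.
Implicit hydrogens by atom environment:
  3 × C: 2 H each → 6
  2 × C: 3 H each → 6
  2 × C: 1 H each → 2
  2 × C: no H
  1 × Cl: no H
  1 × I: no H
  1 × N (charge +1): 1 H
  1 × O: no H
  1 × S: 1 H
  Total hydrogens = 16.
Net charge +1.
Molecular formula: C9H16ClINOS+

C9H16ClINOS+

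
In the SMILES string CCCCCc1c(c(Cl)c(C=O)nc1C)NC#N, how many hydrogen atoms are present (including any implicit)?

16

Hydrogens are implicit in SMILES; fill each atom to its normal valence:
  5 × C (aromatic): no H
  4 × C: 2 H each → 8
  2 × C: 3 H each → 6
  1 × C: 1 H
  1 × C: no H
  1 × Cl: no H
  1 × N: 1 H
  1 × N (aromatic): no H
  1 × N: no H
  1 × O: no H
  Total hydrogens = 16.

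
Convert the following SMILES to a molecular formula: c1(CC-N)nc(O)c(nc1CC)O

Heavy atoms from the SMILES: 8 C, 3 N, 2 O.
Implicit hydrogens by atom environment:
  4 × C (aromatic): no H
  3 × C: 2 H each → 6
  2 × N (aromatic): no H
  2 × O: 1 H each → 2
  1 × C: 3 H
  1 × N: 2 H
  Total hydrogens = 13.
Molecular formula: C8H13N3O2

C8H13N3O2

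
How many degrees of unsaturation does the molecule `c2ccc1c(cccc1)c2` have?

Molecular formula from the SMILES: C10H8.
DoU = (2C + 2 + N − H − X)/2 = (2·10 + 2 + 0 − 8 − 0)/2 = 14/2 = 7.
(Structurally: 2 ring(s) + 5 π bond(s) = 7.)

7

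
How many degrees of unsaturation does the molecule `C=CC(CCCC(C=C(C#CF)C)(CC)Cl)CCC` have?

Molecular formula from the SMILES: C17H26ClF.
DoU = (2C + 2 + N − H − X)/2 = (2·17 + 2 + 0 − 26 − 2)/2 = 8/2 = 4.
(Structurally: 0 ring(s) + 4 π bond(s) = 4.)

4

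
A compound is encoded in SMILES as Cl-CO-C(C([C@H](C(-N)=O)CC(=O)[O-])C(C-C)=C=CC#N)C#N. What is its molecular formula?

C14H15ClN3O4-

Heavy atoms from the SMILES: 14 C, 1 Cl, 3 N, 4 O.
Implicit hydrogens by atom environment:
  6 × C: no H
  4 × C: 1 H each → 4
  3 × C: 2 H each → 6
  3 × O: no H
  2 × N: no H
  1 × C: 3 H
  1 × Cl: no H
  1 × N: 2 H
  1 × O (charge -1): no H
  Total hydrogens = 15.
Net charge -1.
Molecular formula: C14H15ClN3O4-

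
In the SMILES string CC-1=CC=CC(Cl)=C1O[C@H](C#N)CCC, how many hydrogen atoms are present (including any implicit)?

14

Hydrogens are implicit in SMILES; fill each atom to its normal valence:
  3 × C (aromatic): 1 H each → 3
  3 × C (aromatic): no H
  2 × C: 3 H each → 6
  2 × C: 2 H each → 4
  1 × C: 1 H
  1 × C: no H
  1 × Cl: no H
  1 × N: no H
  1 × O: no H
  Total hydrogens = 14.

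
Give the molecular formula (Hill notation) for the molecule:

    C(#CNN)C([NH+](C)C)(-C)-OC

C7H16N3O+

Heavy atoms from the SMILES: 7 C, 3 N, 1 O.
Implicit hydrogens by atom environment:
  4 × C: 3 H each → 12
  3 × C: no H
  1 × N: 2 H
  1 × N: 1 H
  1 × N (charge +1): 1 H
  1 × O: no H
  Total hydrogens = 16.
Net charge +1.
Molecular formula: C7H16N3O+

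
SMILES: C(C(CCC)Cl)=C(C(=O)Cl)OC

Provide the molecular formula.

Heavy atoms from the SMILES: 8 C, 2 Cl, 2 O.
Implicit hydrogens by atom environment:
  2 × C: 3 H each → 6
  2 × C: 2 H each → 4
  2 × C: 1 H each → 2
  2 × C: no H
  2 × Cl: no H
  2 × O: no H
  Total hydrogens = 12.
Molecular formula: C8H12Cl2O2

C8H12Cl2O2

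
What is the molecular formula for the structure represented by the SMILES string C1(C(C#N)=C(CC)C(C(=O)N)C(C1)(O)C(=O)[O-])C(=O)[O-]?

[C12H12N2O6]2-

Heavy atoms from the SMILES: 12 C, 2 N, 6 O.
Implicit hydrogens by atom environment:
  7 × C: no H
  3 × O: no H
  2 × C: 2 H each → 4
  2 × C: 1 H each → 2
  2 × O (charge -1): no H
  1 × C: 3 H
  1 × N: 2 H
  1 × N: no H
  1 × O: 1 H
  Total hydrogens = 12.
Net charge -2.
Molecular formula: [C12H12N2O6]2-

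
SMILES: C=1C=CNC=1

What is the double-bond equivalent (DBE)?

Molecular formula from the SMILES: C4H5N.
DoU = (2C + 2 + N − H − X)/2 = (2·4 + 2 + 1 − 5 − 0)/2 = 6/2 = 3.
(Structurally: 1 ring(s) + 2 π bond(s) = 3.)

3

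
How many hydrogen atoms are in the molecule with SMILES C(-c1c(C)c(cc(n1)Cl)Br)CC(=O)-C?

11

Hydrogens are implicit in SMILES; fill each atom to its normal valence:
  4 × C (aromatic): no H
  2 × C: 3 H each → 6
  2 × C: 2 H each → 4
  1 × Br: no H
  1 × C (aromatic): 1 H
  1 × C: no H
  1 × Cl: no H
  1 × N (aromatic): no H
  1 × O: no H
  Total hydrogens = 11.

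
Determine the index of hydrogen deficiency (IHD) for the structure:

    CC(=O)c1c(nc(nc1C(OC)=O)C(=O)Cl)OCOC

7

Molecular formula from the SMILES: C11H11ClN2O6.
DoU = (2C + 2 + N − H − X)/2 = (2·11 + 2 + 2 − 11 − 1)/2 = 14/2 = 7.
(Structurally: 1 ring(s) + 6 π bond(s) = 7.)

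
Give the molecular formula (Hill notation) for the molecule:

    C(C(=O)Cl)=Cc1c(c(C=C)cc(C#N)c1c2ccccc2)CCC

Heavy atoms from the SMILES: 21 C, 1 Cl, 1 N, 1 O.
Implicit hydrogens by atom environment:
  6 × C (aromatic): 1 H each → 6
  6 × C (aromatic): no H
  3 × C: 2 H each → 6
  3 × C: 1 H each → 3
  2 × C: no H
  1 × C: 3 H
  1 × Cl: no H
  1 × N: no H
  1 × O: no H
  Total hydrogens = 18.
Molecular formula: C21H18ClNO

C21H18ClNO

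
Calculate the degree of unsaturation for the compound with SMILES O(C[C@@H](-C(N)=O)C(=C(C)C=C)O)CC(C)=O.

4

Molecular formula from the SMILES: C11H17NO4.
DoU = (2C + 2 + N − H − X)/2 = (2·11 + 2 + 1 − 17 − 0)/2 = 8/2 = 4.
(Structurally: 0 ring(s) + 4 π bond(s) = 4.)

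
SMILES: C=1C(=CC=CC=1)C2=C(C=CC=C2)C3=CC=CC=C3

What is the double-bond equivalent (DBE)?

12

Molecular formula from the SMILES: C18H14.
DoU = (2C + 2 + N − H − X)/2 = (2·18 + 2 + 0 − 14 − 0)/2 = 24/2 = 12.
(Structurally: 3 ring(s) + 9 π bond(s) = 12.)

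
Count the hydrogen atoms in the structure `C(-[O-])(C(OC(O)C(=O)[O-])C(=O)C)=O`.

6

Hydrogens are implicit in SMILES; fill each atom to its normal valence:
  4 × O: no H
  3 × C: no H
  2 × C: 1 H each → 2
  2 × O (charge -1): no H
  1 × C: 3 H
  1 × O: 1 H
  Total hydrogens = 6.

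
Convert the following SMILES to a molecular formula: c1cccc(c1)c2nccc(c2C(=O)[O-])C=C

C14H10NO2-

Heavy atoms from the SMILES: 14 C, 1 N, 2 O.
Implicit hydrogens by atom environment:
  7 × C (aromatic): 1 H each → 7
  4 × C (aromatic): no H
  1 × C: 2 H
  1 × C: 1 H
  1 × C: no H
  1 × N (aromatic): no H
  1 × O: no H
  1 × O (charge -1): no H
  Total hydrogens = 10.
Net charge -1.
Molecular formula: C14H10NO2-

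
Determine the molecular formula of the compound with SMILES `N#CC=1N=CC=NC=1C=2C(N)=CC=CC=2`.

C11H8N4

Heavy atoms from the SMILES: 11 C, 4 N.
Implicit hydrogens by atom environment:
  6 × C (aromatic): 1 H each → 6
  4 × C (aromatic): no H
  2 × N (aromatic): no H
  1 × C: no H
  1 × N: 2 H
  1 × N: no H
  Total hydrogens = 8.
Molecular formula: C11H8N4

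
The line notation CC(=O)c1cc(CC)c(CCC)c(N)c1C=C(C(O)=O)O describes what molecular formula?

Heavy atoms from the SMILES: 16 C, 1 N, 4 O.
Implicit hydrogens by atom environment:
  5 × C (aromatic): no H
  3 × C: 3 H each → 9
  3 × C: 2 H each → 6
  3 × C: no H
  2 × O: 1 H each → 2
  2 × O: no H
  1 × C (aromatic): 1 H
  1 × C: 1 H
  1 × N: 2 H
  Total hydrogens = 21.
Molecular formula: C16H21NO4

C16H21NO4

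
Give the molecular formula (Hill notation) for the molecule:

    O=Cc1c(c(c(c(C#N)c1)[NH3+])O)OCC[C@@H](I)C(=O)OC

Heavy atoms from the SMILES: 13 C, 1 I, 2 N, 5 O.
Implicit hydrogens by atom environment:
  5 × C (aromatic): no H
  4 × O: no H
  2 × C: 2 H each → 4
  2 × C: 1 H each → 2
  2 × C: no H
  1 × C: 3 H
  1 × C (aromatic): 1 H
  1 × I: no H
  1 × N (charge +1): 3 H
  1 × N: no H
  1 × O: 1 H
  Total hydrogens = 14.
Net charge +1.
Molecular formula: C13H14IN2O5+

C13H14IN2O5+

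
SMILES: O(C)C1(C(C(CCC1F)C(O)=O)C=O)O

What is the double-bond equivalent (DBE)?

3

Molecular formula from the SMILES: C9H13FO5.
DoU = (2C + 2 + N − H − X)/2 = (2·9 + 2 + 0 − 13 − 1)/2 = 6/2 = 3.
(Structurally: 1 ring(s) + 2 π bond(s) = 3.)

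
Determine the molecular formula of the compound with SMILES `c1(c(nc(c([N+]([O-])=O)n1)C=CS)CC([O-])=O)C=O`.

C9H6N3O5S-

Heavy atoms from the SMILES: 9 C, 3 N, 5 O, 1 S.
Implicit hydrogens by atom environment:
  4 × C (aromatic): no H
  3 × C: 1 H each → 3
  3 × O: no H
  2 × N (aromatic): no H
  2 × O (charge -1): no H
  1 × C: 2 H
  1 × C: no H
  1 × N (charge +1): no H
  1 × S: 1 H
  Total hydrogens = 6.
Net charge -1.
Molecular formula: C9H6N3O5S-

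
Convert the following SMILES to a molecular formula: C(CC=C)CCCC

Heavy atoms from the SMILES: 8 C.
Implicit hydrogens by atom environment:
  6 × C: 2 H each → 12
  1 × C: 3 H
  1 × C: 1 H
  Total hydrogens = 16.
Molecular formula: C8H16

C8H16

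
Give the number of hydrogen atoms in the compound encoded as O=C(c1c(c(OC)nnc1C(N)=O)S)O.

7

Hydrogens are implicit in SMILES; fill each atom to its normal valence:
  4 × C (aromatic): no H
  3 × O: no H
  2 × C: no H
  2 × N (aromatic): no H
  1 × C: 3 H
  1 × N: 2 H
  1 × O: 1 H
  1 × S: 1 H
  Total hydrogens = 7.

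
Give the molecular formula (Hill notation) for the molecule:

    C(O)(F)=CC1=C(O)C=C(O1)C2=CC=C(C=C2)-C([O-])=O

C13H8FO5-

Heavy atoms from the SMILES: 13 C, 1 F, 5 O.
Implicit hydrogens by atom environment:
  5 × C (aromatic): 1 H each → 5
  5 × C (aromatic): no H
  2 × C: no H
  2 × O: 1 H each → 2
  1 × C: 1 H
  1 × F: no H
  1 × O (aromatic): no H
  1 × O: no H
  1 × O (charge -1): no H
  Total hydrogens = 8.
Net charge -1.
Molecular formula: C13H8FO5-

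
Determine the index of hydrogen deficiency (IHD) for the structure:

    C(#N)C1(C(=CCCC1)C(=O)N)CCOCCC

5

Molecular formula from the SMILES: C13H20N2O2.
DoU = (2C + 2 + N − H − X)/2 = (2·13 + 2 + 2 − 20 − 0)/2 = 10/2 = 5.
(Structurally: 1 ring(s) + 4 π bond(s) = 5.)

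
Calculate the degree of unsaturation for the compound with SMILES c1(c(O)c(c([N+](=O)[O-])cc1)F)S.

5

Molecular formula from the SMILES: C6H4FNO3S.
DoU = (2C + 2 + N − H − X)/2 = (2·6 + 2 + 1 − 4 − 1)/2 = 10/2 = 5.
(Structurally: 1 ring(s) + 4 π bond(s) = 5.)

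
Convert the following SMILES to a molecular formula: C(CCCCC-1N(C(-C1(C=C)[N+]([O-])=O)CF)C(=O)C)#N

C13H18FN3O3

Heavy atoms from the SMILES: 13 C, 1 F, 3 N, 3 O.
Implicit hydrogens by atom environment:
  6 × C: 2 H each → 12
  3 × C: 1 H each → 3
  3 × C: no H
  2 × N: no H
  2 × O: no H
  1 × C: 3 H
  1 × F: no H
  1 × N (charge +1): no H
  1 × O (charge -1): no H
  Total hydrogens = 18.
Molecular formula: C13H18FN3O3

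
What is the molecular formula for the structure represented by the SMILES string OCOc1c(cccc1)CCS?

C9H12O2S

Heavy atoms from the SMILES: 9 C, 2 O, 1 S.
Implicit hydrogens by atom environment:
  4 × C (aromatic): 1 H each → 4
  3 × C: 2 H each → 6
  2 × C (aromatic): no H
  1 × O: 1 H
  1 × O: no H
  1 × S: 1 H
  Total hydrogens = 12.
Molecular formula: C9H12O2S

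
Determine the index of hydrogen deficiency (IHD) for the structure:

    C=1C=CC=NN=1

4

Molecular formula from the SMILES: C4H4N2.
DoU = (2C + 2 + N − H − X)/2 = (2·4 + 2 + 2 − 4 − 0)/2 = 8/2 = 4.
(Structurally: 1 ring(s) + 3 π bond(s) = 4.)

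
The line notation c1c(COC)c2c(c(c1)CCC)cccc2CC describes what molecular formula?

Heavy atoms from the SMILES: 17 C, 1 O.
Implicit hydrogens by atom environment:
  5 × C (aromatic): 1 H each → 5
  5 × C (aromatic): no H
  4 × C: 2 H each → 8
  3 × C: 3 H each → 9
  1 × O: no H
  Total hydrogens = 22.
Molecular formula: C17H22O

C17H22O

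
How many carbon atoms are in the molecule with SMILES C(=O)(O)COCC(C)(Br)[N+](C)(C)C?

The symbol for carbon appears 8 times in the SMILES.

8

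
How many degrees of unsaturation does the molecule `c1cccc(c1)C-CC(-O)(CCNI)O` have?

Molecular formula from the SMILES: C11H16INO2.
DoU = (2C + 2 + N − H − X)/2 = (2·11 + 2 + 1 − 16 − 1)/2 = 8/2 = 4.
(Structurally: 1 ring(s) + 3 π bond(s) = 4.)

4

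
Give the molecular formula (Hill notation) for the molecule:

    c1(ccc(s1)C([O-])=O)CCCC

C9H11O2S-

Heavy atoms from the SMILES: 9 C, 2 O, 1 S.
Implicit hydrogens by atom environment:
  3 × C: 2 H each → 6
  2 × C (aromatic): 1 H each → 2
  2 × C (aromatic): no H
  1 × C: 3 H
  1 × C: no H
  1 × O: no H
  1 × O (charge -1): no H
  1 × S (aromatic): no H
  Total hydrogens = 11.
Net charge -1.
Molecular formula: C9H11O2S-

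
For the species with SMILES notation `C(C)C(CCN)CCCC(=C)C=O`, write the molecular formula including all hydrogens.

Heavy atoms from the SMILES: 11 C, 1 N, 1 O.
Implicit hydrogens by atom environment:
  7 × C: 2 H each → 14
  2 × C: 1 H each → 2
  1 × C: 3 H
  1 × C: no H
  1 × N: 2 H
  1 × O: no H
  Total hydrogens = 21.
Molecular formula: C11H21NO

C11H21NO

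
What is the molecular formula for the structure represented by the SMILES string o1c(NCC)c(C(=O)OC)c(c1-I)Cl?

C8H9ClINO3

Heavy atoms from the SMILES: 8 C, 1 Cl, 1 I, 1 N, 3 O.
Implicit hydrogens by atom environment:
  4 × C (aromatic): no H
  2 × C: 3 H each → 6
  2 × O: no H
  1 × C: 2 H
  1 × C: no H
  1 × Cl: no H
  1 × I: no H
  1 × N: 1 H
  1 × O (aromatic): no H
  Total hydrogens = 9.
Molecular formula: C8H9ClINO3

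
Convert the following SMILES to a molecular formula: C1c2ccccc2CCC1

Heavy atoms from the SMILES: 10 C.
Implicit hydrogens by atom environment:
  4 × C: 2 H each → 8
  4 × C (aromatic): 1 H each → 4
  2 × C (aromatic): no H
  Total hydrogens = 12.
Molecular formula: C10H12

C10H12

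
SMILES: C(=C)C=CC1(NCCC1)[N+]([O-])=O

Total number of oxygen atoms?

2

The symbol for oxygen appears 2 times in the SMILES.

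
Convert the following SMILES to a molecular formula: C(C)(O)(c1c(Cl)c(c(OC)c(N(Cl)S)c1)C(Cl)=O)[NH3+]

Heavy atoms from the SMILES: 10 C, 3 Cl, 2 N, 3 O, 1 S.
Implicit hydrogens by atom environment:
  5 × C (aromatic): no H
  3 × Cl: no H
  2 × C: 3 H each → 6
  2 × C: no H
  2 × O: no H
  1 × C (aromatic): 1 H
  1 × N (charge +1): 3 H
  1 × N: no H
  1 × O: 1 H
  1 × S: 1 H
  Total hydrogens = 12.
Net charge +1.
Molecular formula: C10H12Cl3N2O3S+

C10H12Cl3N2O3S+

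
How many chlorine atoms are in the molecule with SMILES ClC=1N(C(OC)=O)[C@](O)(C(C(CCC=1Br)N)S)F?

The symbol for chlorine appears 1 time in the SMILES.

1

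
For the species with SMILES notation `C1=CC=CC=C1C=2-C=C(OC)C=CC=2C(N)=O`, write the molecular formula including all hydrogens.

Heavy atoms from the SMILES: 14 C, 1 N, 2 O.
Implicit hydrogens by atom environment:
  8 × C (aromatic): 1 H each → 8
  4 × C (aromatic): no H
  2 × O: no H
  1 × C: 3 H
  1 × C: no H
  1 × N: 2 H
  Total hydrogens = 13.
Molecular formula: C14H13NO2

C14H13NO2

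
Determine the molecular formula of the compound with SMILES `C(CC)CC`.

Heavy atoms from the SMILES: 5 C.
Implicit hydrogens by atom environment:
  3 × C: 2 H each → 6
  2 × C: 3 H each → 6
  Total hydrogens = 12.
Molecular formula: C5H12

C5H12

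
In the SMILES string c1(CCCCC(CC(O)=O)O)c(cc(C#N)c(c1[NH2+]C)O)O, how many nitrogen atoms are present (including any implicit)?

2

The symbol for nitrogen appears 2 times in the SMILES.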